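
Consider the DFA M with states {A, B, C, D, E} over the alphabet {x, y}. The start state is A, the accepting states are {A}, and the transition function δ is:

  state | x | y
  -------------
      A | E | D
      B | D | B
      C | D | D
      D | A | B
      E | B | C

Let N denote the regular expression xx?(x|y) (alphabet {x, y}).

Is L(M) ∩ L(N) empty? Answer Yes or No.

Yes

Converting the expression N to a DFA (subset construction, then merging equivalent states) gives the minimal DFA with states {n0, n1, n2, n3, n4}, start state n0, accepting states {n3, n4} and transitions n0: x→n1, y→n2; n1: x→n3, y→n4; n2: x→n2, y→n2; n3: x→n4, y→n4; n4: x→n2, y→n2.
Exploring the product automaton M × N from the start pair (A, n0), following both machines on each input symbol, reaches 11 state pairs: (A, n0), (E, n1), (D, n2), (B, n3), (C, n4), (A, n2), (B, n2), (D, n4), (B, n4), (E, n2), (C, n2).
M accepts in {A} and N accepts in {n3, n4}; no reachable pair has both components accepting, so no string drives both machines to acceptance simultaneously and L(M) ∩ L(N) = ∅.
So no string is accepted by both, and the intersection is empty.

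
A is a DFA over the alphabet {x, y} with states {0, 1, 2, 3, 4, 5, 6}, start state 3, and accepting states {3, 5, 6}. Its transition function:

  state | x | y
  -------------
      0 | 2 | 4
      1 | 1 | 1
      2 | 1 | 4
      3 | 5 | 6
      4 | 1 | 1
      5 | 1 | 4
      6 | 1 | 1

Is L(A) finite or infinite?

The useful states (reachable from 3 and able to reach an accepting state) are {3, 5, 6}.
Restricted to these states the transition graph has no cycle, so every accepting path has bounded length and L is finite.

finite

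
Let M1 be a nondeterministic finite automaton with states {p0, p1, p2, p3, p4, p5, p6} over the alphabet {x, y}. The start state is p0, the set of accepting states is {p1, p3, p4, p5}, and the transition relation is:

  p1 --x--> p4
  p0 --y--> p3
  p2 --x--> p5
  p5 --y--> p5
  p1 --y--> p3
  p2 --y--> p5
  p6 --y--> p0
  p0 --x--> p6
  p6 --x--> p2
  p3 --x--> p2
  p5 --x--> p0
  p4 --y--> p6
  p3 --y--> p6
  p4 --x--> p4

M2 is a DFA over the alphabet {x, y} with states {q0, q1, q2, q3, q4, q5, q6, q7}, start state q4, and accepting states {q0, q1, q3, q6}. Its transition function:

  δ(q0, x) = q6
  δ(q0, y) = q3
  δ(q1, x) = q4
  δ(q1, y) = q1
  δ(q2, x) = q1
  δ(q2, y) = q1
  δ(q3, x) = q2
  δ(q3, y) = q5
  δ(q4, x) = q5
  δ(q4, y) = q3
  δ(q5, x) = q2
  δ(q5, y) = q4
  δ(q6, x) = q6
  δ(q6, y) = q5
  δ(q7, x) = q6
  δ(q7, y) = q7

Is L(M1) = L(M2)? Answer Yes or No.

Exploring the product automaton M1 × M2 from the start pair (p0, q4), following both machines on each input symbol, reaches 5 state pairs: (p0, q4), (p6, q5), (p3, q3), (p2, q2), (p5, q1).
M1 accepts in {p1, p3, p4, p5} and M2 accepts in {q0, q1, q3, q6}. In every reachable pair the two components are either both accepting — (p3, q3), (p5, q1) — or both non-accepting, so no string is accepted by exactly one of the machines: L(M1) \ L(M2) and L(M2) \ L(M1) are both empty.
Hence every string is accepted by M1 iff it is accepted by M2, and the two languages coincide.

Yes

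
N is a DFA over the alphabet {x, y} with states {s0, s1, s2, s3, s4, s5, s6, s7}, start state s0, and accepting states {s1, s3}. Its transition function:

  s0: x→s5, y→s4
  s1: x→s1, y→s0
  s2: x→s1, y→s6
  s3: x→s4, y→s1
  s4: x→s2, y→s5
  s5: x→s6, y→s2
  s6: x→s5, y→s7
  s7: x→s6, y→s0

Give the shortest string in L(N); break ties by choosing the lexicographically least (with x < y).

xyx

A breadth-first search from s0 reaches an accepting state first via the path s0 → s5 → s2 → s1 on input xyx.
No string of length < 3 is accepted (BFS exhausts all shorter strings without reaching an accepting state), and xyx is the lexicographically least accepting string of length 3.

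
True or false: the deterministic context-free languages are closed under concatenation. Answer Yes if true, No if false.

Take L₁ = {ε, c} (finite, hence regular and DCFL) and L₂ = {c aⁿbⁿ : n≥0} ∪ {cc aⁿb²ⁿ : n≥0} (a DCFL: the number of leading c's tells the DPDA whether to pop one stack symbol per b or per two b's). Then L₁L₂ ∩ cca⁺b* = {cc aⁿbⁿ : n≥1} ∪ {cc aⁿb²ⁿ : n≥1}. If L₁L₂ were a DCFL, so would be this intersection with a regular set, and a DPDA for it started from its configuration after reading cc would accept {aⁿbⁿ : n≥1} ∪ {aⁿb²ⁿ : n≥1}, which no deterministic PDA accepts (a DPDA for it would have a single run on aⁿb²ⁿ, accepting after the prefix aⁿbⁿ and accepting again after n more b's; an ordinary PDA that simulates it on a's and b's and, at any moment when it is accepting, may switch to reading only a fresh letter d while feeding each d to the simulation as a b, would accept aⁱbʲdᵏ (k≥1) exactly when both aⁱbʲ and aⁱbʲ⁺ᵏ are in the language, i.e. its language intersected with the regular set a*b*d⁺ would be exactly {aⁿbⁿdⁿ : n≥1} — impossible, since context-free languages are closed under intersection with regular sets and {aⁿbⁿdⁿ} is not context-free). Hence L₁L₂ is not a DCFL.

No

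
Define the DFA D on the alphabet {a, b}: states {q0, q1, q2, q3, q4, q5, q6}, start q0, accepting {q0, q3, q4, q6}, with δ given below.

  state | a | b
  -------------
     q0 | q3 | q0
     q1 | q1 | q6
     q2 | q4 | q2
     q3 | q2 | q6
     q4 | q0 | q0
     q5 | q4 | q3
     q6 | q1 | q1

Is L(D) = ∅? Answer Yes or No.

No

The empty string ε is accepted: the run q0 ends in the accepting state q0.
Since at least one string is accepted, L(D) is not empty.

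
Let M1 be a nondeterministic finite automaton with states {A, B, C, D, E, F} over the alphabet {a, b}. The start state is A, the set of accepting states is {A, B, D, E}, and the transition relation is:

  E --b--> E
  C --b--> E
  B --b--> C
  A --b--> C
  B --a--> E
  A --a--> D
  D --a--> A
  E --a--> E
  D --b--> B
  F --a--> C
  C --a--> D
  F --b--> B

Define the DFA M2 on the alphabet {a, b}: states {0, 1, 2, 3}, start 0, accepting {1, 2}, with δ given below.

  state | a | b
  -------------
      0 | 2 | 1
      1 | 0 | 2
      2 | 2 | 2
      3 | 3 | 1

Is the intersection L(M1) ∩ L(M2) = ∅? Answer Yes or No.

No

The string a is accepted by both M1 and M2.
Hence L(M1) ∩ L(M2) ≠ ∅.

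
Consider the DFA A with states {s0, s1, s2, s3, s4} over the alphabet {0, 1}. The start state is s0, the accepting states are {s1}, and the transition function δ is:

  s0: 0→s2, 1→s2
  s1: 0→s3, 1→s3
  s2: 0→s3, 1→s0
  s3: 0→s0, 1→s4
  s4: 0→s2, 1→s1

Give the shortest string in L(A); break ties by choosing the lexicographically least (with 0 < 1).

0011

A breadth-first search from s0 reaches an accepting state first via the path s0 → s2 → s3 → s4 → s1 on input 0011.
No string of length < 4 is accepted (BFS exhausts all shorter strings without reaching an accepting state), and 0011 is the lexicographically least accepting string of length 4.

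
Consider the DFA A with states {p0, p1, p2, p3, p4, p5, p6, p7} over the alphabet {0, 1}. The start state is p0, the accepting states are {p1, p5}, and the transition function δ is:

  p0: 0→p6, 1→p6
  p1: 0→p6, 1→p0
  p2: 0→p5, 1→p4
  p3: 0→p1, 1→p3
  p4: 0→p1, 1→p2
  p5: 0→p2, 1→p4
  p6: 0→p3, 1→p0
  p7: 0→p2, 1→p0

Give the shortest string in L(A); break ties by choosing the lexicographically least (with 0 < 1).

A breadth-first search from p0 reaches an accepting state first via the path p0 → p6 → p3 → p1 on input 000.
No string of length < 3 is accepted (BFS exhausts all shorter strings without reaching an accepting state), and 000 is the lexicographically least accepting string of length 3.

000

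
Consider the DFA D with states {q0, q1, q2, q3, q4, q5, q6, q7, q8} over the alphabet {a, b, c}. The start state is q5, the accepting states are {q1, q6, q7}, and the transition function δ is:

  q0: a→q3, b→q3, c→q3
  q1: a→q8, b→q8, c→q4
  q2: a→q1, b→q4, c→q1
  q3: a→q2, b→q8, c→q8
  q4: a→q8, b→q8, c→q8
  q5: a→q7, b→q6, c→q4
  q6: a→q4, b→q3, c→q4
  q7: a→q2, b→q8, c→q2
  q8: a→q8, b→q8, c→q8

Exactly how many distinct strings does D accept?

The useful subgraph on states {q1, q2, q3, q5, q6, q7} is acyclic, so L(D) is finite; the longest accepting path visits 5 useful states, giving maximum string length 4.
Counting accepting paths from q5 by length: 2 of length 1, 4 of length 3, 2 of length 4. Total 8.

8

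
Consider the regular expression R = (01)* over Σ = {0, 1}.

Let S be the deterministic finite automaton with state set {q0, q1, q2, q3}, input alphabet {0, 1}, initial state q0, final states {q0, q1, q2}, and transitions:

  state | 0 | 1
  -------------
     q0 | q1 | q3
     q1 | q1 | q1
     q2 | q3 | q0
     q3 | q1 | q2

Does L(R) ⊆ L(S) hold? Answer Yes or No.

Converting the expression R to a DFA (subset construction, then merging equivalent states) gives the minimal DFA with states {r0, r1, r2}, start state r0, accepting states {r0} and transitions r0: 0→r1, 1→r2; r1: 0→r2, 1→r0; r2: 0→r2, 1→r2.
Exploring the product automaton R × S from the start pair (r0, q0), following both machines on each input symbol, reaches 7 state pairs: (r0, q0), (r1, q1), (r2, q3), (r2, q1), (r0, q1), (r2, q2), (r2, q0).
R accepts in {r0} and S accepts in {q0, q1, q2}. The reachable pairs whose R-component is accepting are (r0, q0), (r0, q1); in each of them the S-component is accepting too, so the product for L(R) \ L(S) (R-component accepting, S-component rejecting) has no reachable accepting pair and the difference is empty.
Hence every string in L(R) is also in L(S).

Yes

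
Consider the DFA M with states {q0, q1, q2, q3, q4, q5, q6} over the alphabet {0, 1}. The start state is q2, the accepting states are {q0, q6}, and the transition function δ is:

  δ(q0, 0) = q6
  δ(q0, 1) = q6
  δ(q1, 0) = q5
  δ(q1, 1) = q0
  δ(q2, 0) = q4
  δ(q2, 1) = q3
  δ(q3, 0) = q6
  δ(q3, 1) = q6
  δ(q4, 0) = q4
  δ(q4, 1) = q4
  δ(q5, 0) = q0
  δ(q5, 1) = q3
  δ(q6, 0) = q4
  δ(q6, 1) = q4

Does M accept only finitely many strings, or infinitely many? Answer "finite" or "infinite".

finite

The useful states (reachable from q2 and able to reach an accepting state) are {q2, q3, q6}.
Restricted to these states the transition graph has no cycle, so every accepting path has bounded length and L is finite.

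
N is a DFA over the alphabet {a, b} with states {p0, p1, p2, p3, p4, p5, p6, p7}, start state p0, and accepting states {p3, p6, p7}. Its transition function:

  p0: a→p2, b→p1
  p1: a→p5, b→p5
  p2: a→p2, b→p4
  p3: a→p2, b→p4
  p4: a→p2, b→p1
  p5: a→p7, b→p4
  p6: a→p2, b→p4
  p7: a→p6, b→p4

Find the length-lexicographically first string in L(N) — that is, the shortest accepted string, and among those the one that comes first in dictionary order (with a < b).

baa

A breadth-first search from p0 reaches an accepting state first via the path p0 → p1 → p5 → p7 on input baa.
No string of length < 3 is accepted (BFS exhausts all shorter strings without reaching an accepting state), and baa is the lexicographically least accepting string of length 3.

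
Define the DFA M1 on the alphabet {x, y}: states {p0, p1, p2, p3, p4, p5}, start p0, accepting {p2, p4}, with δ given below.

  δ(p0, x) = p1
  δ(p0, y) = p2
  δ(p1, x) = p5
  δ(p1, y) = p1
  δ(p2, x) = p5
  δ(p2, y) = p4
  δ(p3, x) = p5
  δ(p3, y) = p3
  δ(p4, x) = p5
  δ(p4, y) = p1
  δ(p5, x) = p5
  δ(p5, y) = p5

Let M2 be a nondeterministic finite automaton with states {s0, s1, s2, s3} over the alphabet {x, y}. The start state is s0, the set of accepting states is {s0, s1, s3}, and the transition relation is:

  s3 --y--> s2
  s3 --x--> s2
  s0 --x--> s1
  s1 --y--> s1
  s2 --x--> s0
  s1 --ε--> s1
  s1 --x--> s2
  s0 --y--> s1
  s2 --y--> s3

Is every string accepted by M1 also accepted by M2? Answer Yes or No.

Yes

Exploring the product automaton M1 × M2 from the start pair (p0, s0), following both machines on each input symbol, reaches 8 state pairs: (p0, s0), (p1, s1), (p2, s1), (p5, s2), (p4, s1), (p5, s0), (p5, s3), (p5, s1).
M1 accepts in {p2, p4} and M2 accepts in {s0, s1, s3}. The reachable pairs whose M1-component is accepting are (p2, s1), (p4, s1); in each of them the M2-component is accepting too, so the product for L(M1) \ L(M2) (M1-component accepting, M2-component rejecting) has no reachable accepting pair and the difference is empty.
Hence every string in L(M1) is also in L(M2).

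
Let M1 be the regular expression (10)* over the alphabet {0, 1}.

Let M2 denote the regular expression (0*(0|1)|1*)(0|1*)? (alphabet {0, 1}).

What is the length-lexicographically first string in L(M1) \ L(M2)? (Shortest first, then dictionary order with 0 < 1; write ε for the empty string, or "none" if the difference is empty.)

The string 1010 is accepted by M1 but not by M2.
No shorter string lies in the difference, and 1010 is the lexicographically first length-4 string in L(M1) \ L(M2).

1010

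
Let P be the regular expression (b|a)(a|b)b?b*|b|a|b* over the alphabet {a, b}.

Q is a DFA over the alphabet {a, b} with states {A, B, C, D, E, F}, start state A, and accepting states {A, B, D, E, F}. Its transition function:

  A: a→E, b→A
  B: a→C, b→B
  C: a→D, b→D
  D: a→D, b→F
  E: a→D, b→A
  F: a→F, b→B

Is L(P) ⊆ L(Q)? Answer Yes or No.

Yes

Converting the expression P to a DFA (subset construction, then merging equivalent states) gives the minimal DFA with states {p0, p1, p2, p3}, start state p0, accepting states {p0, p1, p2} and transitions p0: a→p1, b→p1; p1: a→p2, b→p2; p2: a→p3, b→p2; p3: a→p3, b→p3.
Exploring the product automaton P × Q from the start pair (p0, A), following both machines on each input symbol, reaches 14 state pairs: (p0, A), (p1, E), (p1, A), (p2, D), (p2, A), (p2, E), (p3, D), (p2, F), (p3, E), (p3, F), (p2, B), (p3, A), (p3, B), (p3, C).
P accepts in {p0, p1, p2} and Q accepts in {A, B, D, E, F}. The reachable pairs whose P-component is accepting are (p0, A), (p1, E), (p1, A), (p2, D), (p2, A), (p2, E), (p2, F), (p2, B); in each of them the Q-component is accepting too, so the product for L(P) \ L(Q) (P-component accepting, Q-component rejecting) has no reachable accepting pair and the difference is empty.
Hence every string in L(P) is also in L(Q).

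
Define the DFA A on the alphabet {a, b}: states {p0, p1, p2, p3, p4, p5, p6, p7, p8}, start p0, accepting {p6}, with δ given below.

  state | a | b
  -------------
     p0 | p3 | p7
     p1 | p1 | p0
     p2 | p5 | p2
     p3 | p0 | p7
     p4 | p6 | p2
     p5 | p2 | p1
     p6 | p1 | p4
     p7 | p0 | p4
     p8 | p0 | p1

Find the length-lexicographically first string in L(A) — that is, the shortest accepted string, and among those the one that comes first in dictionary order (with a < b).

bba

A breadth-first search from p0 reaches an accepting state first via the path p0 → p7 → p4 → p6 on input bba.
No string of length < 3 is accepted (BFS exhausts all shorter strings without reaching an accepting state), and bba is the lexicographically least accepting string of length 3.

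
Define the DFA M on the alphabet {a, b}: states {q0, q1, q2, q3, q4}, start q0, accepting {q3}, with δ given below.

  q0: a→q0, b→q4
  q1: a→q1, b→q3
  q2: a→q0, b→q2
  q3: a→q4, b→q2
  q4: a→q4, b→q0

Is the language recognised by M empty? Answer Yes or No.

The states reachable from the start state are {q0, q4}.
None of the accepting states {q3} is reachable, so no string is accepted and L(M) = ∅.

Yes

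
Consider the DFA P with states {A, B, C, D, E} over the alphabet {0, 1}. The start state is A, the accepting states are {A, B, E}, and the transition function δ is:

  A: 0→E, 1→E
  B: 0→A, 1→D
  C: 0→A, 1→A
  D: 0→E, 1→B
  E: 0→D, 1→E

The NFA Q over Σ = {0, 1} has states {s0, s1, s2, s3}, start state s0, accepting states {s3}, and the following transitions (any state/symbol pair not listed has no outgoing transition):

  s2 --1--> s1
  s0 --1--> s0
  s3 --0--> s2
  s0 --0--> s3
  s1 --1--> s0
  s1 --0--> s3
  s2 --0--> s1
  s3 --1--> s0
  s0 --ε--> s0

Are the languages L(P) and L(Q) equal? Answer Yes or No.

The empty string ε is accepted by P but rejected by Q.
So L(P) ≠ L(Q).

No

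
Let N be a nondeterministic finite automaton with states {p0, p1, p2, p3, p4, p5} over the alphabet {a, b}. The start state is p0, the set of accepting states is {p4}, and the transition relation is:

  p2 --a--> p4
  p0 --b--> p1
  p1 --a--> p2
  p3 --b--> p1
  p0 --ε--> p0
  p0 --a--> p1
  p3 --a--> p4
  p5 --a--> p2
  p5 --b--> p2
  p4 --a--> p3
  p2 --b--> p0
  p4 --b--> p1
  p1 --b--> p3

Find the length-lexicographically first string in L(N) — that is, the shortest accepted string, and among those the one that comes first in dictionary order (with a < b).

A breadth-first search from p0 reaches an accepting state first via the path p0 → p1 → p2 → p4 on input aaa.
No string of length < 3 is accepted (BFS exhausts all shorter strings without reaching an accepting state), and aaa is the lexicographically least accepting string of length 3.

aaa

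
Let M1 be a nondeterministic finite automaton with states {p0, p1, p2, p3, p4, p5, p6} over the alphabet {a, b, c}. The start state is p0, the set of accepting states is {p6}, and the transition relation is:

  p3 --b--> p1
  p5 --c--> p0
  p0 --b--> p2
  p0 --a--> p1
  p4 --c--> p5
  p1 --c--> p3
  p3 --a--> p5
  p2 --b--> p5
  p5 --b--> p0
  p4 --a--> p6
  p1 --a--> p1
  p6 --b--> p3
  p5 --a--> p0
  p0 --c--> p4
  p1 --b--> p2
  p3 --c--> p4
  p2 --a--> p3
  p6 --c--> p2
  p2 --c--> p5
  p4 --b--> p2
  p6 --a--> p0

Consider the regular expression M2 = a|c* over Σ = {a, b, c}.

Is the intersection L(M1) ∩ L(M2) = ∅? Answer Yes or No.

Yes

Converting the expression M2 to a DFA (subset construction, then merging equivalent states) gives the minimal DFA with states {r0, r1, r2, r3}, start state r0, accepting states {r0, r1, r3} and transitions r0: a→r1, b→r2, c→r3; r1: a→r2, b→r2, c→r2; r2: a→r2, b→r2, c→r2; r3: a→r2, b→r2, c→r3.
Exploring the product automaton M1 × M2 from the start pair (p0, r0), following both machines on each input symbol, reaches 12 state pairs: (p0, r0), (p1, r1), (p2, r2), (p4, r3), (p1, r2), (p3, r2), (p5, r2), (p6, r2), (p5, r3), (p4, r2), (p0, r2), (p0, r3).
M1 accepts in {p6} and M2 accepts in {r0, r1, r3}; no reachable pair has both components accepting, so no string drives both machines to acceptance simultaneously and L(M1) ∩ L(M2) = ∅.
So no string is accepted by both, and the intersection is empty.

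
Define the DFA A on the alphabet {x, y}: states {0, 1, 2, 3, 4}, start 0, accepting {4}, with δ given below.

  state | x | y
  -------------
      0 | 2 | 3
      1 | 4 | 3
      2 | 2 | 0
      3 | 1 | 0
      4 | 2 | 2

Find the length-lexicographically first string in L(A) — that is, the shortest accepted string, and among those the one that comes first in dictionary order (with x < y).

yxx

A breadth-first search from 0 reaches an accepting state first via the path 0 → 3 → 1 → 4 on input yxx.
No string of length < 3 is accepted (BFS exhausts all shorter strings without reaching an accepting state), and yxx is the lexicographically least accepting string of length 3.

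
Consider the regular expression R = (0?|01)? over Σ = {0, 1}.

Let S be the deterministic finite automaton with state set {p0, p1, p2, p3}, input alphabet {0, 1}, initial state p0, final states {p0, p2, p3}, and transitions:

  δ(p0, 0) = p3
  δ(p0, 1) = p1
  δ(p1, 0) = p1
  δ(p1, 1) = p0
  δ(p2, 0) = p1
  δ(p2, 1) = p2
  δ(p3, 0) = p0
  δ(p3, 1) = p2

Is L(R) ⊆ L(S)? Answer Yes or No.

Yes

Converting the expression R to a DFA (subset construction, then merging equivalent states) gives the minimal DFA with states {r0, r1, r2, r3}, start state r0, accepting states {r0, r1, r3} and transitions r0: 0→r1, 1→r2; r1: 0→r2, 1→r3; r2: 0→r2, 1→r2; r3: 0→r2, 1→r2.
Exploring the product automaton R × S from the start pair (r0, p0), following both machines on each input symbol, reaches 7 state pairs: (r0, p0), (r1, p3), (r2, p1), (r2, p0), (r3, p2), (r2, p3), (r2, p2).
R accepts in {r0, r1, r3} and S accepts in {p0, p2, p3}. The reachable pairs whose R-component is accepting are (r0, p0), (r1, p3), (r3, p2); in each of them the S-component is accepting too, so the product for L(R) \ L(S) (R-component accepting, S-component rejecting) has no reachable accepting pair and the difference is empty.
Hence every string in L(R) is also in L(S).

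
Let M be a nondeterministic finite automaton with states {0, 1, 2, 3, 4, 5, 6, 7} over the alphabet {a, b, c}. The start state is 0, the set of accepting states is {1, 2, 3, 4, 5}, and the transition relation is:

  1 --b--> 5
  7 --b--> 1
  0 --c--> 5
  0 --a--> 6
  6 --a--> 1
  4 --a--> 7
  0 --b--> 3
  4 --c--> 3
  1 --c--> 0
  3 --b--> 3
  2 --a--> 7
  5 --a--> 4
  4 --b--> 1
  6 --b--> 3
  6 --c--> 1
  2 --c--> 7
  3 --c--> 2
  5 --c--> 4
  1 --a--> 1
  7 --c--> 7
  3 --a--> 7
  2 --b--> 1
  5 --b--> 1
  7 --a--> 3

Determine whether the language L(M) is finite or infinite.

State 0 is reachable from the start and can reach an accepting state, and it lies on the cycle 0 → 3 → 2 → 1 → 0.
Traversing that cycle any number of times yields accepted strings of unbounded length, so the language is infinite.

infinite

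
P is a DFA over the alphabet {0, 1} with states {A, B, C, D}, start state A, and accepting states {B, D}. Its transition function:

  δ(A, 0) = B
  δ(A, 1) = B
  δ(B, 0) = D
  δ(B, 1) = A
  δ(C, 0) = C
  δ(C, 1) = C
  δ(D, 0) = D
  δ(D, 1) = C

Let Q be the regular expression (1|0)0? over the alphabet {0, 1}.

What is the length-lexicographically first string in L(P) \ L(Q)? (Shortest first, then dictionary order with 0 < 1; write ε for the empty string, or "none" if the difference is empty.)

000

The string 000 is accepted by P but not by Q.
No shorter string lies in the difference, and 000 is the lexicographically first length-3 string in L(P) \ L(Q).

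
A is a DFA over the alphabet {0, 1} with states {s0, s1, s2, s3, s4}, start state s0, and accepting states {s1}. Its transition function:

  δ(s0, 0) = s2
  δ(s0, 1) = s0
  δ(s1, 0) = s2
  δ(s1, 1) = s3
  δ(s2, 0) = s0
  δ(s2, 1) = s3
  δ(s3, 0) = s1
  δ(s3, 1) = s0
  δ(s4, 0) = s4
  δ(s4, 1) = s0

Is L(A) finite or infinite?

State s0 is reachable from the start and can reach an accepting state, and it lies on the cycle s0 → s0.
Traversing that cycle any number of times yields accepted strings of unbounded length, so the language is infinite.

infinite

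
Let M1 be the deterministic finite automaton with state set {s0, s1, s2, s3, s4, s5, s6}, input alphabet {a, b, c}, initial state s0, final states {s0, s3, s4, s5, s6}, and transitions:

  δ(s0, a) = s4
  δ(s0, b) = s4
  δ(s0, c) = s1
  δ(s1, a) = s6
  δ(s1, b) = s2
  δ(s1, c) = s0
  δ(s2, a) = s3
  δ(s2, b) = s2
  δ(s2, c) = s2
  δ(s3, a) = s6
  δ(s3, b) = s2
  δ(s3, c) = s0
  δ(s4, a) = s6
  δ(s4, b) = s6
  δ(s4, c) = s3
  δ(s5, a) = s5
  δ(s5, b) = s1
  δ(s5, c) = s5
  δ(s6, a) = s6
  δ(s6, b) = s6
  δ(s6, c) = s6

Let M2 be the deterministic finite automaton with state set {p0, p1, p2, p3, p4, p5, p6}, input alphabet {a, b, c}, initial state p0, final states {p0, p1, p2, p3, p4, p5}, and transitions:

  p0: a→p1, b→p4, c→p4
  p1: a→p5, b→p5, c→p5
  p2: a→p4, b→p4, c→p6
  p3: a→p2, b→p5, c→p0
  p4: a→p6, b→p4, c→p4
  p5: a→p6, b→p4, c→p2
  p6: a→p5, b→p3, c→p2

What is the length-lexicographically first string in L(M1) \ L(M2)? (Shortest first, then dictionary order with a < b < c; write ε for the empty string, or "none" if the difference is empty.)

ba

The string ba is accepted by M1 but not by M2.
No shorter string lies in the difference, and ba is the lexicographically first length-2 string in L(M1) \ L(M2).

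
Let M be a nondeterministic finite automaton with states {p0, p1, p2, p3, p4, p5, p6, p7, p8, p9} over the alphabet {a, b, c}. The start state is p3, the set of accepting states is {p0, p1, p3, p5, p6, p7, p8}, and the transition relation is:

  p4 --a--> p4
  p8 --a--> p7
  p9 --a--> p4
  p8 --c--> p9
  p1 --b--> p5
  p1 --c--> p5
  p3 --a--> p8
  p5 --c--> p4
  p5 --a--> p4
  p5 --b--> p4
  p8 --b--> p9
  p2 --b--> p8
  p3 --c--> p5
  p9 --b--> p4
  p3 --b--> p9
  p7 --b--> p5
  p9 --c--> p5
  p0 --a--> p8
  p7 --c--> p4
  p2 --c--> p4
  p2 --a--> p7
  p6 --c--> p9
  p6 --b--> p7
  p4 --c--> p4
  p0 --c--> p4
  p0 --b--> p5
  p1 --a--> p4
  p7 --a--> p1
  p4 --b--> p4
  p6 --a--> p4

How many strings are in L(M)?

11

The useful subgraph on states {p1, p3, p5, p7, p8, p9} is acyclic, so L(M) is finite; the longest accepting path visits 5 useful states, giving maximum string length 4.
Counting accepting paths from p3 by length: 1 of length 0, 2 of length 1, 2 of length 2, 4 of length 3, 2 of length 4. Total 11.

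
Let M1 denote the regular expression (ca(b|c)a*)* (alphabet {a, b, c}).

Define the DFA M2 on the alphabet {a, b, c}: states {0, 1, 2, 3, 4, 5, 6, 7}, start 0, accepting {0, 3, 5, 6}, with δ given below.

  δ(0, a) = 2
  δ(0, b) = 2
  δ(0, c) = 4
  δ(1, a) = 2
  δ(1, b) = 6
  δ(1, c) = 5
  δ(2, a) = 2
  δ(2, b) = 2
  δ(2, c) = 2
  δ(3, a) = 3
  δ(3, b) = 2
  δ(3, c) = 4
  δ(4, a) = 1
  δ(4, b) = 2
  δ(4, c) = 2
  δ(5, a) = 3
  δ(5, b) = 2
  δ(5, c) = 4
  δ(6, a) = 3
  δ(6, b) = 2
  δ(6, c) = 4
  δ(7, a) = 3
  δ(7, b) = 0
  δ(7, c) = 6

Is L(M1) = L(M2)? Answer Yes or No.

Yes

Converting the expression M1 to a DFA (subset construction, then merging equivalent states) gives the minimal DFA with states {r0, r1, r2, r3, r4}, start state r0, accepting states {r0, r4} and transitions r0: a→r1, b→r1, c→r2; r1: a→r1, b→r1, c→r1; r2: a→r3, b→r1, c→r1; r3: a→r1, b→r4, c→r4; r4: a→r4, b→r1, c→r2.
Exploring the product automaton M1 × M2 from the start pair (r0, 0), following both machines on each input symbol, reaches 7 state pairs: (r0, 0), (r1, 2), (r2, 4), (r3, 1), (r4, 6), (r4, 5), (r4, 3).
M1 accepts in {r0, r4} and M2 accepts in {0, 3, 5, 6}. In every reachable pair the two components are either both accepting — (r0, 0), (r4, 6), (r4, 5), (r4, 3) — or both non-accepting, so no string is accepted by exactly one of the machines: L(M1) \ L(M2) and L(M2) \ L(M1) are both empty.
Hence every string is accepted by M1 iff it is accepted by M2, and the two languages coincide.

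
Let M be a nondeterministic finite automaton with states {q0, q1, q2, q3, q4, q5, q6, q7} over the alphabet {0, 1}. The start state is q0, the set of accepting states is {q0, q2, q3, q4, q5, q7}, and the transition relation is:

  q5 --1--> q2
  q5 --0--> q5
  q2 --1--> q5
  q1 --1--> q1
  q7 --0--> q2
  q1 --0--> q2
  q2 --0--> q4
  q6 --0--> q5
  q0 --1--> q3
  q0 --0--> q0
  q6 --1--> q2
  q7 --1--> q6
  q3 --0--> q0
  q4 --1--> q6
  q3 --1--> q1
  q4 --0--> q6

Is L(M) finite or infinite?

State q0 is reachable from the start and can reach an accepting state, and it lies on the cycle q0 → q0.
Traversing that cycle any number of times yields accepted strings of unbounded length, so the language is infinite.

infinite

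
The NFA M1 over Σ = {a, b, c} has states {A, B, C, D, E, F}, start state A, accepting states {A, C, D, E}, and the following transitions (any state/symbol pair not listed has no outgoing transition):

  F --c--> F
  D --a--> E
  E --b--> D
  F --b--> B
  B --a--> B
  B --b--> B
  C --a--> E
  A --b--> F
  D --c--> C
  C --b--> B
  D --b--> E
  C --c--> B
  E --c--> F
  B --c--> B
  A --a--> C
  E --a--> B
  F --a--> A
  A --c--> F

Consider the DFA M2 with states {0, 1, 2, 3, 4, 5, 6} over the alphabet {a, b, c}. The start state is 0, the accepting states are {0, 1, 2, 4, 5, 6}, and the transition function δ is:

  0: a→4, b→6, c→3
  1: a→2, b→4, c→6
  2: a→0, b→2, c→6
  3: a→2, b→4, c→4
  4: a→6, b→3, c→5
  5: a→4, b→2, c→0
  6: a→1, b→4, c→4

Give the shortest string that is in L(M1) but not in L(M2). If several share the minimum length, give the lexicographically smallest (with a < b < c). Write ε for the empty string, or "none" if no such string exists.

The string aabb is accepted by M1 but not by M2.
No shorter string lies in the difference, and aabb is the lexicographically first length-4 string in L(M1) \ L(M2).

aabb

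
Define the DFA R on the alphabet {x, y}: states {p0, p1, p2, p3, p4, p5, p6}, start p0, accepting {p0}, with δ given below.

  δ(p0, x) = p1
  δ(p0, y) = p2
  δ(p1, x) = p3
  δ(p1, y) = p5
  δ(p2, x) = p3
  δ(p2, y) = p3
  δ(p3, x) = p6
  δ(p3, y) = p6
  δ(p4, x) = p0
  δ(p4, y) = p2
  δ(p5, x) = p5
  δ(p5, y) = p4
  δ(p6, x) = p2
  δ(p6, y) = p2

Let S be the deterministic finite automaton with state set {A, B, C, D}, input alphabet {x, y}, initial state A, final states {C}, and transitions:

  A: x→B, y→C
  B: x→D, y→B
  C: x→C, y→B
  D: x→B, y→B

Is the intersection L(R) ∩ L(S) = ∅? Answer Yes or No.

Yes

Exploring the product automaton R × S from the start pair (p0, A), following both machines on each input symbol, reaches 15 state pairs: (p0, A), (p1, B), (p2, C), (p3, D), (p5, B), (p3, C), (p3, B), (p6, B), (p5, D), (p4, B), (p6, C), (p6, D), (p2, D), (p2, B), (p0, D).
R accepts in {p0} and S accepts in {C}; no reachable pair has both components accepting, so no string drives both machines to acceptance simultaneously and L(R) ∩ L(S) = ∅.
So no string is accepted by both, and the intersection is empty.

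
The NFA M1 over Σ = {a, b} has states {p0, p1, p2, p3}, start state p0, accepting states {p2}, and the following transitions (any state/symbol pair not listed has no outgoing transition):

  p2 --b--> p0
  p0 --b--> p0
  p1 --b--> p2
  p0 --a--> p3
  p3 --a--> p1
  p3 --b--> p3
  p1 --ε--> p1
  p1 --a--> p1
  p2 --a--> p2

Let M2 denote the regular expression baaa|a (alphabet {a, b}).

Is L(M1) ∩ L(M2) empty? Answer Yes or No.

Converting the expression M2 to a DFA (subset construction, then merging equivalent states) gives the minimal DFA with states {r0, r1, r2, r3, r4, r5}, start state r0, accepting states {r1} and transitions r0: a→r1, b→r2; r1: a→r3, b→r3; r2: a→r4, b→r3; r3: a→r3, b→r3; r4: a→r5, b→r3; r5: a→r1, b→r3.
Exploring the product automaton M1 × M2 from the start pair (p0, r0), following both machines on each input symbol, reaches 10 state pairs: (p0, r0), (p3, r1), (p0, r2), (p1, r3), (p3, r3), (p3, r4), (p0, r3), (p2, r3), (p1, r5), (p1, r1).
M1 accepts in {p2} and M2 accepts in {r1}; no reachable pair has both components accepting, so no string drives both machines to acceptance simultaneously and L(M1) ∩ L(M2) = ∅.
So no string is accepted by both, and the intersection is empty.

Yes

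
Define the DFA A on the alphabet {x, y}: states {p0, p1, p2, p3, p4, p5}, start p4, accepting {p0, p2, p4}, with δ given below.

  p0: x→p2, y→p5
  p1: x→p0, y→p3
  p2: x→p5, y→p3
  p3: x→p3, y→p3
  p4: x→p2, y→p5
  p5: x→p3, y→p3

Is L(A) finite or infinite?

finite

The useful states (reachable from p4 and able to reach an accepting state) are {p2, p4}.
Restricted to these states the transition graph has no cycle, so every accepting path has bounded length and L is finite.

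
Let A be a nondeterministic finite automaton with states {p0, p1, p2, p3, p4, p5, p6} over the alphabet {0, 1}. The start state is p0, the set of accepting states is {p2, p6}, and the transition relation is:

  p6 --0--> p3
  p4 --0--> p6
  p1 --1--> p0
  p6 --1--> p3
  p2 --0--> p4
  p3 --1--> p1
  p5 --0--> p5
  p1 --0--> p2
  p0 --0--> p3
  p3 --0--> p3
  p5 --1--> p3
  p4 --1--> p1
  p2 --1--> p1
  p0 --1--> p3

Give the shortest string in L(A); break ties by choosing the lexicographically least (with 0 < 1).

A breadth-first search from p0 reaches an accepting state first via the path p0 → p3 → p1 → p2 on input 010.
No string of length < 3 is accepted (BFS exhausts all shorter strings without reaching an accepting state), and 010 is the lexicographically least accepting string of length 3.

010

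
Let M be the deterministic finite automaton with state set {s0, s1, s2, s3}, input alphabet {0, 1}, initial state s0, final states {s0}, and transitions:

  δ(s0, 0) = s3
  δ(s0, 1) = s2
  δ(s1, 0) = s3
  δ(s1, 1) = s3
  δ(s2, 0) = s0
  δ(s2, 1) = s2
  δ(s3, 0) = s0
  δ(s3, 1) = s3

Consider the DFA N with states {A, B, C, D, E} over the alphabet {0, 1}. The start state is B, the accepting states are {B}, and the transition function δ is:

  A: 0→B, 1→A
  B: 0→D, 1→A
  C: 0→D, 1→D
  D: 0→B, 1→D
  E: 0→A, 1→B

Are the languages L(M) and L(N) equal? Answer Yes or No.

Exploring the product automaton M × N from the start pair (s0, B), following both machines on each input symbol, reaches 3 state pairs: (s0, B), (s3, D), (s2, A).
M accepts in {s0} and N accepts in {B}. In every reachable pair the two components are either both accepting — (s0, B) — or both non-accepting, so no string is accepted by exactly one of the machines: L(M) \ L(N) and L(N) \ L(M) are both empty.
Hence every string is accepted by M iff it is accepted by N, and the two languages coincide.

Yes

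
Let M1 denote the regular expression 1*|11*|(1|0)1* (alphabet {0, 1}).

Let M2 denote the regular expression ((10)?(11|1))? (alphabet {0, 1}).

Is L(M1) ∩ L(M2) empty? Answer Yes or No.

No

The empty string ε is accepted by both M1 and M2.
Hence L(M1) ∩ L(M2) ≠ ∅.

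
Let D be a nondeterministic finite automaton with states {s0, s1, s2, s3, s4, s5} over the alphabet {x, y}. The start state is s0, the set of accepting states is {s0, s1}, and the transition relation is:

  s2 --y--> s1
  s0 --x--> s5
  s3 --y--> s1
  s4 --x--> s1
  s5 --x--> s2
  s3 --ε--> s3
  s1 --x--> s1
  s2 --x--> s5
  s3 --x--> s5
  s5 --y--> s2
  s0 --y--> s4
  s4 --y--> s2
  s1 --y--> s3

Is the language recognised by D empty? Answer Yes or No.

No

The empty string ε is accepted: the run s0 ends in the accepting state s0.
Since at least one string is accepted, L(D) is not empty.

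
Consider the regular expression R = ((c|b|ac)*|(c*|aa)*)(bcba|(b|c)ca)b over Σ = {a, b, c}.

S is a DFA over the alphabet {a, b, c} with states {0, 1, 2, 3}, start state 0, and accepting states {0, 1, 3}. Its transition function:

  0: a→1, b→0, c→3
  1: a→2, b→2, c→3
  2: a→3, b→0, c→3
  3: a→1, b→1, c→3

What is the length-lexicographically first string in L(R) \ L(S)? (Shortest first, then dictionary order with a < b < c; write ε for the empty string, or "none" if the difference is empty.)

The string bcab is accepted by R but not by S.
No shorter string lies in the difference, and bcab is the lexicographically first length-4 string in L(R) \ L(S).

bcab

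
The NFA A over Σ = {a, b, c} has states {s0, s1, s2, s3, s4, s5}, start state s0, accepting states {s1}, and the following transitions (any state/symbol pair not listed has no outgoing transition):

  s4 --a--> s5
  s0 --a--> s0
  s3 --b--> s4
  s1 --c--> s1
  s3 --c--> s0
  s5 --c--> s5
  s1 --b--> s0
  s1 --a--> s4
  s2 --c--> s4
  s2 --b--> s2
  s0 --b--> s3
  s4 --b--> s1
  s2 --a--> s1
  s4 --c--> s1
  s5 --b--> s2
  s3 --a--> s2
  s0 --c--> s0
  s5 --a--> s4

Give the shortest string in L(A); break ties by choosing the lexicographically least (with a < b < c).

A breadth-first search from s0 reaches an accepting state first via the path s0 → s3 → s2 → s1 on input baa.
No string of length < 3 is accepted (BFS exhausts all shorter strings without reaching an accepting state), and baa is the lexicographically least accepting string of length 3.

baa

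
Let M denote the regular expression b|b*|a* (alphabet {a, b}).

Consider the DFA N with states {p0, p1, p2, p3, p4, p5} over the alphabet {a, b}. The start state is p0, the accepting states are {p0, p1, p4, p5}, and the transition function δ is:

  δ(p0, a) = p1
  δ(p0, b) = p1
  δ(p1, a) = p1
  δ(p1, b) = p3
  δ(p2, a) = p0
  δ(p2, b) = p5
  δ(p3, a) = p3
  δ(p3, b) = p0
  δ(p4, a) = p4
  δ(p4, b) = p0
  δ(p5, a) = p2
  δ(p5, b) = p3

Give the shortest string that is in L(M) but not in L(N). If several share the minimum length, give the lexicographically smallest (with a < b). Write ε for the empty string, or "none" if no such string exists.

bb

The string bb is accepted by M but not by N.
No shorter string lies in the difference, and bb is the lexicographically first length-2 string in L(M) \ L(N).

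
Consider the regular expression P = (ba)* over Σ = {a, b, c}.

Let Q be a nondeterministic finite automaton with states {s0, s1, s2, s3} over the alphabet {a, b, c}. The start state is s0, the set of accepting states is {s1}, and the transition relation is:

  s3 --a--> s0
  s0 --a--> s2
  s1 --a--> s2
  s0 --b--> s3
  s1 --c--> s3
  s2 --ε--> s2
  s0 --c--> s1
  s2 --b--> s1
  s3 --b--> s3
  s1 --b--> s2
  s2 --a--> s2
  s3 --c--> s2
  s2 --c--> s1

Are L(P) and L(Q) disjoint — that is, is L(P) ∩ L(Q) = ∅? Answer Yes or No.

Converting the expression P to a DFA (subset construction, then merging equivalent states) gives the minimal DFA with states {p0, p1, p2}, start state p0, accepting states {p0} and transitions p0: a→p1, b→p2, c→p1; p1: a→p1, b→p1, c→p1; p2: a→p0, b→p1, c→p1.
Exploring the product automaton P × Q from the start pair (p0, s0), following both machines on each input symbol, reaches 6 state pairs: (p0, s0), (p1, s2), (p2, s3), (p1, s1), (p1, s3), (p1, s0).
P accepts in {p0} and Q accepts in {s1}; no reachable pair has both components accepting, so no string drives both machines to acceptance simultaneously and L(P) ∩ L(Q) = ∅.
So no string is accepted by both, and the intersection is empty.

Yes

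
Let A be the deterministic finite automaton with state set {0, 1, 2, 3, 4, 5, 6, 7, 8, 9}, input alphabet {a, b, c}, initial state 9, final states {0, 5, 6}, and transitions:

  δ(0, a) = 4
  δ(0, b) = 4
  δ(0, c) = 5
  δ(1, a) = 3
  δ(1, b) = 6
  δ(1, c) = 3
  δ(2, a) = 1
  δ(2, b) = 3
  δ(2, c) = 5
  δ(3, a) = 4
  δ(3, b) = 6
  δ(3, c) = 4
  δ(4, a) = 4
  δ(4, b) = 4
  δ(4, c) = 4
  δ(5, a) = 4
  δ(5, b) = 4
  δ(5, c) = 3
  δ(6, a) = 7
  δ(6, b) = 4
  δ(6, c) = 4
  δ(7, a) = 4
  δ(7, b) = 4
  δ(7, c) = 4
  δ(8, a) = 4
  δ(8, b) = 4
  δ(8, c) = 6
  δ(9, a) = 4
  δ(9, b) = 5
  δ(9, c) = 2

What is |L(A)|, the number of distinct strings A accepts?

The useful subgraph on states {1, 2, 3, 5, 6, 9} is acyclic, so L(A) is finite; the longest accepting path visits 5 useful states, giving maximum string length 4.
Counting accepting paths from 9 by length: 1 of length 1, 1 of length 2, 3 of length 3, 3 of length 4. Total 8.

8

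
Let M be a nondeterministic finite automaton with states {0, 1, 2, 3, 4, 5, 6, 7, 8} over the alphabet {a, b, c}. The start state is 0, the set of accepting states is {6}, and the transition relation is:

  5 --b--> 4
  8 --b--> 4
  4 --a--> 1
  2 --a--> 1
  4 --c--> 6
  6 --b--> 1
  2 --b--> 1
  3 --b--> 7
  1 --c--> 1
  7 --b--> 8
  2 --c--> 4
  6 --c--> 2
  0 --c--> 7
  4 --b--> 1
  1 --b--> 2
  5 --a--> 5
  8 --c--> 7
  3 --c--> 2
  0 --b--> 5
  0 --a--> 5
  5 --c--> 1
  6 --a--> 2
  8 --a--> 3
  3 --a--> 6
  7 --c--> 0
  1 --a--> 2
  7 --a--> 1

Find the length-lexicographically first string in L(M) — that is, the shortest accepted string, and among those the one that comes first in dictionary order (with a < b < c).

abc

A breadth-first search from 0 reaches an accepting state first via the path 0 → 5 → 4 → 6 on input abc.
No string of length < 3 is accepted (BFS exhausts all shorter strings without reaching an accepting state), and abc is the lexicographically least accepting string of length 3.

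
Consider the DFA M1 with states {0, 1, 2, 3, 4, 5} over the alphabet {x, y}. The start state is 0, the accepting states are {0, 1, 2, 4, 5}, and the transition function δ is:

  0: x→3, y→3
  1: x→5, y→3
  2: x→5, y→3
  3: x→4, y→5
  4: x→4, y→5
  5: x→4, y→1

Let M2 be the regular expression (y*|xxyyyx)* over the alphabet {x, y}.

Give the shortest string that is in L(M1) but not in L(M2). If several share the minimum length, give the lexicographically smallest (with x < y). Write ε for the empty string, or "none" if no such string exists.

xx

The string xx is accepted by M1 but not by M2.
No shorter string lies in the difference, and xx is the lexicographically first length-2 string in L(M1) \ L(M2).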